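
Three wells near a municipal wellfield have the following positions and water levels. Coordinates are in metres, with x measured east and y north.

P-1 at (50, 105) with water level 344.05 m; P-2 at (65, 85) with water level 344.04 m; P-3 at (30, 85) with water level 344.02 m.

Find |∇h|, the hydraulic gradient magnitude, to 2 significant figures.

0.0011

Differences from P-1: to P-2 (Δx, Δy, Δh) = (15, -20, -0.01); to P-3 = (-20, -20, -0.03).
Determinant of the coordinate differences = 15·(-20) − (-20)·(-20) = -700.
∂h/∂x = [(-0.01)·(-20) − (-0.03)·(-20)] / -700 = +0.0005714
∂h/∂y = [15·(-0.03) − (-20)·(-0.01)] / -700 = +0.0009286
|∇h| = √(0.0005714² + 0.0009286²) = 0.00109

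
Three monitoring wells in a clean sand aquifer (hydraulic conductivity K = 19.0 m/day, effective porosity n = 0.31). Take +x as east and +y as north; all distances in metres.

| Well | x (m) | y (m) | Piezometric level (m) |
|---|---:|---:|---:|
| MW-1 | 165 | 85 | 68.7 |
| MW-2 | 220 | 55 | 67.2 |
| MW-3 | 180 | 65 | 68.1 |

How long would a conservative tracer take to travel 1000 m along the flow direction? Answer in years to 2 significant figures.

1.8 years

Three-point gradient (reference MW-1): Δ to MW-2 = (55, -30, -1.5), Δ to MW-3 = (15, -20, -0.6).
∂h/∂x = -0.01846, ∂h/∂y = +0.01615 (det = -650).
|∇h| = √(-0.01846² + 0.01615²) = 0.02453
Seepage velocity v = K·i/n = 19.0 × 0.02453 / 0.31 = 1.503 m/day.
t = 1000 / 1.503 = 665.3 days = 1.82 years.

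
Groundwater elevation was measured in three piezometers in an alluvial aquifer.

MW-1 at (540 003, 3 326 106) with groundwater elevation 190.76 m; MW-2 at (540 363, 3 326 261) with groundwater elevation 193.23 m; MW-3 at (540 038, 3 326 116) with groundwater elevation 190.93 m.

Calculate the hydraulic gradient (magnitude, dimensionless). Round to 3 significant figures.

0.0139

Taking MW-1 as reference: MW-2−MW-1 = (360, 155, +2.47); MW-3−MW-1 = (35, 10, +0.17).
Determinant of the coordinate differences = 360·10 − 35·155 = -1825.
∂h/∂x = [(+2.47)·10 − (+0.17)·155] / -1825 = +0.0009041
∂h/∂y = [360·(+0.17) − 35·(+2.47)] / -1825 = +0.01384
|∇h| = √(0.0009041² + 0.01384²) = 0.01387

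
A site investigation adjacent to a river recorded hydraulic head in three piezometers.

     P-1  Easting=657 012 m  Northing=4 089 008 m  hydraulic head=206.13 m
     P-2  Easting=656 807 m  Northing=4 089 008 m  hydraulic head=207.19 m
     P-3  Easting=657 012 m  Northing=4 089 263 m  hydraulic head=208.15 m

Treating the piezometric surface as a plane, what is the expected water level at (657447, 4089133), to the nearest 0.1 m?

204.9 m

∂h/∂x = (207.19 − 206.13) / (656807 − 657012) = -0.005171
∂h/∂y = (208.15 − 206.13) / (4089263 − 4089008) = +0.007922
h(657447, 4089133) = 206.13 + (-0.005171)·(435) + (+0.007922)·(125) = 206.13 -2.249 +0.990 = 204.871 m.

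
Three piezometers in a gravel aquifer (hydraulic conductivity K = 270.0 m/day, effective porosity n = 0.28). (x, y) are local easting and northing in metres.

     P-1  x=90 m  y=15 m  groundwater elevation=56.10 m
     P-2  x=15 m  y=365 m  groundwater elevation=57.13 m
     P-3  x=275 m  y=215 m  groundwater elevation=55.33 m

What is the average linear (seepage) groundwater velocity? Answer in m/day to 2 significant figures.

With h = a·x + b·y + c and P-1 as origin, the differences give:
  (-75)·a + 350·b = +1.03
  185·a + 200·b = -0.77
Eliminate b (×200 and ×350, subtract): -79750·a = 475.500 → a = ∂h/∂x = -0.005962
Back-substitute: b = ∂h/∂y = +0.001665.
|∇h| = √(-0.005962² + 0.001665²) = 0.00619
Seepage velocity v = K·i/n = 270.0 × 0.00619 / 0.28 = 5.969 m/day.

6.0 m/day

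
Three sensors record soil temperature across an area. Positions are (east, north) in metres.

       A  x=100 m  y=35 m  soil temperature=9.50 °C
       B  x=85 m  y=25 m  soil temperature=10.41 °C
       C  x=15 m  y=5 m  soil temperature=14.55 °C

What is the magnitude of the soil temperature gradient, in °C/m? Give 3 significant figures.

0.0581 °C/m

Three-point gradient (reference A): Δ to B = (-15, -10, +0.91), Δ to C = (-85, -30, +5.05).
∂T/∂x = -0.05800, ∂T/∂y = -0.004000 (det = -400).
|∇f| = √(-0.05800² + -0.004000²) = 0.05814 °C/m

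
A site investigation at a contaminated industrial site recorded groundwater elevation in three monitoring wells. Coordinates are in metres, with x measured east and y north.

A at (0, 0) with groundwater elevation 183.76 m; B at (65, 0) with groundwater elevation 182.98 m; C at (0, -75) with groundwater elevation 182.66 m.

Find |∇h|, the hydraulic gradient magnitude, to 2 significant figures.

∂h/∂x = (182.98 − 183.76) / (65 − 0) = -0.01200
∂h/∂y = (182.66 − 183.76) / (-75 − 0) = +0.01467
|∇h| = √(-0.01200² + 0.01467²) = 0.01895

0.019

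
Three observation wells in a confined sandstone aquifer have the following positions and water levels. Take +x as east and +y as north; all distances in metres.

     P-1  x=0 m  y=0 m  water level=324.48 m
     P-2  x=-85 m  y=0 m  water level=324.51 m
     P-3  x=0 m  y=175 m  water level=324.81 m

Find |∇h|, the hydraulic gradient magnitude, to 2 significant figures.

∂h/∂x = (324.51 − 324.48) / (-85 − 0) = -0.0003529
∂h/∂y = (324.81 − 324.48) / (175 − 0) = +0.001886
|∇h| = √(-0.0003529² + 0.001886²) = 0.001919

0.0019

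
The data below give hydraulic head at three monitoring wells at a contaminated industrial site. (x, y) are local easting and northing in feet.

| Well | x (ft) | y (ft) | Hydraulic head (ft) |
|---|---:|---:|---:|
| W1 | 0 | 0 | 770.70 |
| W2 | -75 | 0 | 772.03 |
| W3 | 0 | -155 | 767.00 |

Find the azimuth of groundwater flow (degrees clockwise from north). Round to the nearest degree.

143°

∂h/∂x = (772.03 − 770.70) / (-75 − 0) = -0.01773
∂h/∂y = (767.00 − 770.70) / (-155 − 0) = +0.02387
Flow direction (−∇h) has components (+0.01773 E, -0.02387 N).
Azimuth = atan2(E, N) = atan2(+0.01773, -0.02387) = 143.4° ≈ 143°.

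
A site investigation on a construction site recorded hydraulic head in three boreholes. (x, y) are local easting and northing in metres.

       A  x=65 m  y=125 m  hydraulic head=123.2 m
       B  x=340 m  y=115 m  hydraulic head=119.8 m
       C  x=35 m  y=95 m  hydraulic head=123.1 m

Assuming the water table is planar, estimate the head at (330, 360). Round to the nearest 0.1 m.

123.6 m

Taking A as reference: B−A = (275, -10, -3.4); C−A = (-30, -30, -0.1).
Determinant of the coordinate differences = 275·(-30) − (-30)·(-10) = -8550.
∂h/∂x = [(-3.4)·(-30) − (-0.1)·(-10)] / -8550 = -0.01181
∂h/∂y = [275·(-0.1) − (-30)·(-3.4)] / -8550 = +0.01515
h(330, 360) = 123.2 + (-0.01181)·(265) + (+0.01515)·(235) = 123.2 -3.130 +3.559 = 123.629 m.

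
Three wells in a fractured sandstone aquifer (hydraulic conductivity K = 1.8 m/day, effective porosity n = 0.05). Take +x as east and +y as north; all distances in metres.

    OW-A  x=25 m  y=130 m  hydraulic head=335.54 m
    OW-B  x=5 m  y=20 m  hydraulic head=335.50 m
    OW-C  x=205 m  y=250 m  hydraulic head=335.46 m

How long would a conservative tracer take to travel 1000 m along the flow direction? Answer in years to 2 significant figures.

With h = a·x + b·y + c and OW-A as origin, the differences give:
  (-20)·a + (-110)·b = -0.04
  180·a + 120·b = -0.08
Eliminate b (×120 and ×(-110), subtract): 17400·a = -13.600 → a = ∂h/∂x = -0.0007816
Back-substitute: b = ∂h/∂y = +0.0005057.
|∇h| = √(-0.0007816² + 0.0005057²) = 0.0009309
Seepage velocity v = K·i/n = 1.8 × 0.0009309 / 0.05 = 0.03351 m/day.
t = 1000 / 0.03351 = 2.984e+04 days = 81.7 years.

82 years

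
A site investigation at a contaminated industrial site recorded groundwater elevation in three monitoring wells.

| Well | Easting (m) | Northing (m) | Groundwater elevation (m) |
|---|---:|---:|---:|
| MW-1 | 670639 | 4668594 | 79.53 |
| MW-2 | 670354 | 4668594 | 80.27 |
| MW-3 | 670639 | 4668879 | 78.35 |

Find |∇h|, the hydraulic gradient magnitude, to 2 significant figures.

∂h/∂x = (80.27 − 79.53) / (670354 − 670639) = -0.002596
∂h/∂y = (78.35 − 79.53) / (4668879 − 4668594) = -0.004140
|∇h| = √(-0.002596² + -0.004140²) = 0.004887

0.0049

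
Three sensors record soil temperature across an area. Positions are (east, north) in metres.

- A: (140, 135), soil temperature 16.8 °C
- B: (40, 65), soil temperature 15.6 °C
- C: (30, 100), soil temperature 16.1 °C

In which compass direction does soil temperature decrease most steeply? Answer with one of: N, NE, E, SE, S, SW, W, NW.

S

Differences from A: to B (Δx, Δy, Δh) = (-100, -70, -1.2); to C = (-110, -35, -0.7).
Determinant of the coordinate differences = (-100)·(-35) − (-110)·(-70) = -4200.
∂T/∂x = [(-1.2)·(-35) − (-0.7)·(-70)] / -4200 = +0.001667
∂T/∂y = [(-100)·(-0.7) − (-110)·(-1.2)] / -4200 = +0.01476
Steepest decrease is along −∇f = (-0.001667 E, -0.01476 N) → south.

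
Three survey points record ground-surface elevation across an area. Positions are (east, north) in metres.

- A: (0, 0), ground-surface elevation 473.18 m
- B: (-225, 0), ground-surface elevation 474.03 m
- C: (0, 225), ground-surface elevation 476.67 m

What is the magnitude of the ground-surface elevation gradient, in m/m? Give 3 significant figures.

∂z/∂x = (474.03 − 473.18) / (-225 − 0) = -0.003778
∂z/∂y = (476.67 − 473.18) / (225 − 0) = +0.01551
|∇f| = √(-0.003778² + 0.01551²) = 0.01596 m/m

0.0160 m/m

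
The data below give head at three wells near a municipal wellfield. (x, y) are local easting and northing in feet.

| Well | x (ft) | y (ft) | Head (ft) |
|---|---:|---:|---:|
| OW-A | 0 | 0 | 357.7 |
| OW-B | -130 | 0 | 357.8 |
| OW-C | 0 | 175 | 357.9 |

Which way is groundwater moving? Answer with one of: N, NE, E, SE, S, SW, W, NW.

SE

∂h/∂x = (357.8 − 357.7) / (-130 − 0) = -0.0007692
∂h/∂y = (357.9 − 357.7) / (175 − 0) = +0.001143
Flow = −∇h = (+0.0007692 east, -0.001143 north), which points southeast.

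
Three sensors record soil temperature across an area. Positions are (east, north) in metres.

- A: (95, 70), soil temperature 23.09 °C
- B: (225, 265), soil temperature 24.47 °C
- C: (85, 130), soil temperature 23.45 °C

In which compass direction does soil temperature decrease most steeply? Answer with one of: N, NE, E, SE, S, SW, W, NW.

Taking A as reference: B−A = (130, 195, +1.38); C−A = (-10, 60, +0.36).
Determinant of the coordinate differences = 130·60 − (-10)·195 = 9750.
∂T/∂x = [(+1.38)·60 − (+0.36)·195] / 9750 = +0.001292
∂T/∂y = [130·(+0.36) − (-10)·(+1.38)] / 9750 = +0.006215
Steepest decrease is along −∇f = (-0.001292 E, -0.006215 N) → south.

S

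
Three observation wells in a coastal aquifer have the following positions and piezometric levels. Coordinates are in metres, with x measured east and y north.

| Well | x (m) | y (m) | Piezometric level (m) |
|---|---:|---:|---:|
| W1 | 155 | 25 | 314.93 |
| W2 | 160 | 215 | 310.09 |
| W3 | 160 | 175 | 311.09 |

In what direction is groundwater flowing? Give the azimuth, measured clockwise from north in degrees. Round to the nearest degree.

036°

Three-point gradient (reference W1): Δ to W2 = (5, 190, -4.84), Δ to W3 = (5, 150, -3.84).
∂h/∂x = -0.01800, ∂h/∂y = -0.02500 (det = -200).
Flow direction (−∇h) has components (+0.01800 E, +0.02500 N).
Azimuth = atan2(E, N) = atan2(+0.01800, +0.02500) = 35.8° ≈ 036°.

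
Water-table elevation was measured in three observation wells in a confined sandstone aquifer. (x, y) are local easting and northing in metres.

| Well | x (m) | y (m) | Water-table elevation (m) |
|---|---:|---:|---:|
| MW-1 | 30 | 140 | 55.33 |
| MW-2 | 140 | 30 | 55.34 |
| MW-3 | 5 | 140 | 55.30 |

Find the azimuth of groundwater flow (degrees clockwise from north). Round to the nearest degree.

227°

Taking MW-1 as reference: MW-2−MW-1 = (110, -110, +0.01); MW-3−MW-1 = (-25, 0, -0.03).
Solve a·Δx + b·Δy = Δh: det = 110·0 − (-25)·(-110) = -2750.
∂h/∂x = [(+0.01)·0 − (-0.03)·(-110)] / -2750 = +0.001200
∂h/∂y = [110·(-0.03) − (-25)·(+0.01)] / -2750 = +0.001109
Flow direction (−∇h) has components (-0.001200 E, -0.001109 N).
Azimuth = atan2(E, N) = atan2(-0.001200, -0.001109) = 227.3° ≈ 227°.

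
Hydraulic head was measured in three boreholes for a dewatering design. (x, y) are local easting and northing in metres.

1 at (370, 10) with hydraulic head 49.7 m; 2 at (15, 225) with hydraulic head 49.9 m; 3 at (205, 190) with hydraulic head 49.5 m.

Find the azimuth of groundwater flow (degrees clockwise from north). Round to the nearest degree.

Three-point gradient (reference 1): Δ to 2 = (-355, 215, +0.2), Δ to 3 = (-165, 180, -0.2).
∂h/∂x = -0.002779, ∂h/∂y = -0.003659 (det = -28425).
Flow direction (−∇h) has components (+0.002779 E, +0.003659 N).
Azimuth = atan2(E, N) = atan2(+0.002779, +0.003659) = 37.2° ≈ 037°.

037°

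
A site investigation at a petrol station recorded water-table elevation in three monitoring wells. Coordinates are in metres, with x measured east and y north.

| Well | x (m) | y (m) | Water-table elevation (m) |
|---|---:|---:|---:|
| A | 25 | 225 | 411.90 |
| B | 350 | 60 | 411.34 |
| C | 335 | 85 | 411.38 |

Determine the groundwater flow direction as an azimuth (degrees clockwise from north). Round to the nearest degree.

Differences from A: to B (Δx, Δy, Δh) = (325, -165, -0.56); to C = (310, -140, -0.52).
Solve a·Δx + b·Δy = Δh: det = 325·(-140) − 310·(-165) = 5650.
∂h/∂x = [(-0.56)·(-140) − (-0.52)·(-165)] / 5650 = -0.001310
∂h/∂y = [325·(-0.52) − 310·(-0.56)] / 5650 = +0.0008142
Flow direction (−∇h) has components (+0.001310 E, -0.0008142 N).
Azimuth = atan2(E, N) = atan2(+0.001310, -0.0008142) = 121.9° ≈ 122°.

122°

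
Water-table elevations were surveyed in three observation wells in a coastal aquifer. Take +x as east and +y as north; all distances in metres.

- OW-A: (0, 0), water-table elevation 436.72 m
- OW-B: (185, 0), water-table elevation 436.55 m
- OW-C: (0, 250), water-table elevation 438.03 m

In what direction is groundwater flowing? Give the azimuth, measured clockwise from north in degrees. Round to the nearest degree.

∂h/∂x = (436.55 − 436.72) / (185 − 0) = -0.0009189
∂h/∂y = (438.03 − 436.72) / (250 − 0) = +0.005240
Flow direction (−∇h) has components (+0.0009189 E, -0.005240 N).
Azimuth = atan2(E, N) = atan2(+0.0009189, -0.005240) = 170.1° ≈ 170°.

170°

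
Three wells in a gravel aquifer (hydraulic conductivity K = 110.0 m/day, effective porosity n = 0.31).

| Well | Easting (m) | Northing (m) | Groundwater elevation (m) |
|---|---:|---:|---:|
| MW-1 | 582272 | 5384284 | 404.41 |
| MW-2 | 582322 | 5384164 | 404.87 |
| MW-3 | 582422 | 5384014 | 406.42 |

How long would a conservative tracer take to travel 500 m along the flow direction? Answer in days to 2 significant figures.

Taking MW-1 as reference: MW-2−MW-1 = (50, -120, +0.46); MW-3−MW-1 = (150, -270, +2.01).
Solve a·Δx + b·Δy = Δh: det = 50·(-270) − 150·(-120) = 4500.
∂h/∂x = [(+0.46)·(-270) − (+2.01)·(-120)] / 4500 = +0.02600
∂h/∂y = [50·(+2.01) − 150·(+0.46)] / 4500 = +0.007000
|∇h| = √(0.02600² + 0.007000²) = 0.02693
Seepage velocity v = K·i/n = 110.0 × 0.02693 / 0.31 = 9.556 m/day.
t = 500 / 9.556 = 52.32 days.

52 days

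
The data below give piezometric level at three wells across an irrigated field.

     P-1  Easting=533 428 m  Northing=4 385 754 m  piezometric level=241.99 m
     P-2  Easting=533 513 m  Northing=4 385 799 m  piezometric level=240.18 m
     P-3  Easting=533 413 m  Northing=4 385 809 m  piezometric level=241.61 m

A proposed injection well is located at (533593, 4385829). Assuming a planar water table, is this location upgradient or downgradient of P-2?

Taking P-1 as reference: P-2−P-1 = (85, 45, -1.81); P-3−P-1 = (-15, 55, -0.38).
Determinant of the coordinate differences = 85·55 − (-15)·45 = 5350.
∂h/∂x = [(-1.81)·55 − (-0.38)·45] / 5350 = -0.01541
∂h/∂y = [85·(-0.38) − (-15)·(-1.81)] / 5350 = -0.01111
Head at (533593, 4385829) = 241.99 + (-0.01541)·(165) + (-0.01111)·(75) = 238.61 m.
That is lower than the 240.18 m at P-2, so the point is downgradient.

downgradient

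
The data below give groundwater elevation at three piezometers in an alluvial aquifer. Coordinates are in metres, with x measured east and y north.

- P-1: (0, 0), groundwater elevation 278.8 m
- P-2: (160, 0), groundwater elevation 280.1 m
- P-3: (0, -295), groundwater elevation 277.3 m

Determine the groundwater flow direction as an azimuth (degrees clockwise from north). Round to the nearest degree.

∂h/∂x = (280.1 − 278.8) / (160 − 0) = +0.008125
∂h/∂y = (277.3 − 278.8) / (-295 − 0) = +0.005085
Flow direction (−∇h) has components (-0.008125 E, -0.005085 N).
Azimuth = atan2(E, N) = atan2(-0.008125, -0.005085) = 238.0° ≈ 238°.

238°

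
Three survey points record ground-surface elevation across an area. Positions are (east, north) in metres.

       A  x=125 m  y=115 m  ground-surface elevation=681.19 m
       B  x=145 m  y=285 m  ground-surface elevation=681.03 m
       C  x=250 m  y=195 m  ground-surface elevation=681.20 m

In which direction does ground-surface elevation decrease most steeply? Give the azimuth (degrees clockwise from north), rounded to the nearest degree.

324°

Taking A as reference: B−A = (20, 170, -0.16); C−A = (125, 80, +0.01).
Determinant of the coordinate differences = 20·80 − 125·170 = -19650.
∂z/∂x = [(-0.16)·80 − (+0.01)·170] / -19650 = +0.0007379
∂z/∂y = [20·(+0.01) − 125·(-0.16)] / -19650 = -0.001028
Steepest decrease is along −∇f: components (-0.0007379 E, +0.001028 N).
Azimuth = atan2(-0.0007379, +0.001028) = 324.3° ≈ 324°.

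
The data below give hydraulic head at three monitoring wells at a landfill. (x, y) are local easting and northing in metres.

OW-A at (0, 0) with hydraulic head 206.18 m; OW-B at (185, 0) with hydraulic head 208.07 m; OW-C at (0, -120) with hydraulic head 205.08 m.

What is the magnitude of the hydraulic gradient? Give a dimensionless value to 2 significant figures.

∂h/∂x = (208.07 − 206.18) / (185 − 0) = +0.01022
∂h/∂y = (205.08 − 206.18) / (-120 − 0) = +0.009167
|∇h| = √(0.01022² + 0.009167²) = 0.01373

0.014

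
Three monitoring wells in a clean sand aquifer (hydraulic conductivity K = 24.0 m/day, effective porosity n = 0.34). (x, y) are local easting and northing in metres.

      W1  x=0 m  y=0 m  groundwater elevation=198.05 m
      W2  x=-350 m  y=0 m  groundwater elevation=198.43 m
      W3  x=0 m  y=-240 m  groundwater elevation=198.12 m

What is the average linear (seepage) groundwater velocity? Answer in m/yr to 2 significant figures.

∂h/∂x = (198.43 − 198.05) / (-350 − 0) = -0.001086
∂h/∂y = (198.12 − 198.05) / (-240 − 0) = -0.0002917
|∇h| = √(-0.001086² + -0.0002917²) = 0.001124
Seepage velocity v = K·i/n = 24.0 × 0.001124 / 0.34 = 0.07934 m/day = 28.98 m/yr.

29 m/yr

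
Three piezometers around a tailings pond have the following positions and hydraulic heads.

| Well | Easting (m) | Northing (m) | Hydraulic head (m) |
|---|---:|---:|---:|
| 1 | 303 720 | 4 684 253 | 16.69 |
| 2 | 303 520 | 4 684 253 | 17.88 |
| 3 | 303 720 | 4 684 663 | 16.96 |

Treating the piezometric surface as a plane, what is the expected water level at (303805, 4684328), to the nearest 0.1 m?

∂h/∂x = (17.88 − 16.69) / (303520 − 303720) = -0.005950
∂h/∂y = (16.96 − 16.69) / (4684663 − 4684253) = +0.0006585
h(303805, 4684328) = 16.69 + (-0.005950)·(85) + (+0.0006585)·(75) = 16.69 -0.506 +0.049 = 16.234 m.

16.2 m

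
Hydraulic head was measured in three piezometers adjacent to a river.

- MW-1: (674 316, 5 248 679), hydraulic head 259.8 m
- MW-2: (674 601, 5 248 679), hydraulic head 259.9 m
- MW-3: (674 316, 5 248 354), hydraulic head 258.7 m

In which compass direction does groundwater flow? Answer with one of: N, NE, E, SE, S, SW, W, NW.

∂h/∂x = (259.9 − 259.8) / (674601 − 674316) = +0.0003509
∂h/∂y = (258.7 − 259.8) / (5248354 − 5248679) = +0.003385
Flow = −∇h = (-0.0003509 east, -0.003385 north), which points south.

S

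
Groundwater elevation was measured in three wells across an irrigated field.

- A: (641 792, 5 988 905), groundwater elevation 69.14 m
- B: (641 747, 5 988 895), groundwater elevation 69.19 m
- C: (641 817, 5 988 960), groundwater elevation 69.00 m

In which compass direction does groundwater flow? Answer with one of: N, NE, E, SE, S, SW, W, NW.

N

Taking A as reference: B−A = (-45, -10, +0.05); C−A = (25, 55, -0.14).
Solve a·Δx + b·Δy = Δh: det = (-45)·55 − 25·(-10) = -2225.
∂h/∂x = [(+0.05)·55 − (-0.14)·(-10)] / -2225 = -0.0006067
∂h/∂y = [(-45)·(-0.14) − 25·(+0.05)] / -2225 = -0.002270
Flow = −∇h = (+0.0006067 east, +0.002270 north), which points north.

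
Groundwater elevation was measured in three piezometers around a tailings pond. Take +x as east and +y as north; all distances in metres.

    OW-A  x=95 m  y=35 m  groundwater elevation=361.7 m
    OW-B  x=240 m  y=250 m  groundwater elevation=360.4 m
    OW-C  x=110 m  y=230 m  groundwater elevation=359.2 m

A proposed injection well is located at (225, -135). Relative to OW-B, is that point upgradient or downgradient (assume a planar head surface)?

Taking OW-A as reference: OW-B−OW-A = (145, 215, -1.3); OW-C−OW-A = (15, 195, -2.5).
Solve a·Δx + b·Δy = Δh: det = 145·195 − 15·215 = 25050.
∂h/∂x = [(-1.3)·195 − (-2.5)·215] / 25050 = +0.01134
∂h/∂y = [145·(-2.5) − 15·(-1.3)] / 25050 = -0.01369
Head at (225, -135) = 361.7 + (+0.01134)·(130) + (-0.01369)·(-170) = 365.50 m.
That is higher than the 360.4 m at OW-B, so the point is upgradient.

upgradient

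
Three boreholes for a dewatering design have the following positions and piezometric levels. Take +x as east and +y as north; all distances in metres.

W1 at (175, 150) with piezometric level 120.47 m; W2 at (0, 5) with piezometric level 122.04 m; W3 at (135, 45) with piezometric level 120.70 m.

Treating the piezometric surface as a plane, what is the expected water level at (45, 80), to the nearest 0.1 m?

121.7 m

With h = a·x + b·y + c and W1 as origin, the differences give:
  (-175)·a + (-145)·b = +1.57
  (-40)·a + (-105)·b = +0.23
Eliminate b (×(-105) and ×(-145), subtract): 12575·a = -131.500 → a = ∂h/∂x = -0.01046
Back-substitute: b = ∂h/∂y = +0.001793.
h(45, 80) = 120.47 + (-0.01046)·(-130) + (+0.001793)·(-70) = 120.47 +1.359 -0.126 = 121.704 m.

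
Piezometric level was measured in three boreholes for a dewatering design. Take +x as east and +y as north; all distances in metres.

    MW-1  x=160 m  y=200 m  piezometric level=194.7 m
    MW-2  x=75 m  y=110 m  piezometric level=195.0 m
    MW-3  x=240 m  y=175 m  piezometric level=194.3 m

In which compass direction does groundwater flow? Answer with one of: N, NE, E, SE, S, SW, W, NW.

E

Taking MW-1 as reference: MW-2−MW-1 = (-85, -90, +0.3); MW-3−MW-1 = (80, -25, -0.4).
Determinant of the coordinate differences = (-85)·(-25) − 80·(-90) = 9325.
∂h/∂x = [(+0.3)·(-25) − (-0.4)·(-90)] / 9325 = -0.004665
∂h/∂y = [(-85)·(-0.4) − 80·(+0.3)] / 9325 = +0.001072
Flow = −∇h = (+0.004665 east, -0.001072 north), which points east.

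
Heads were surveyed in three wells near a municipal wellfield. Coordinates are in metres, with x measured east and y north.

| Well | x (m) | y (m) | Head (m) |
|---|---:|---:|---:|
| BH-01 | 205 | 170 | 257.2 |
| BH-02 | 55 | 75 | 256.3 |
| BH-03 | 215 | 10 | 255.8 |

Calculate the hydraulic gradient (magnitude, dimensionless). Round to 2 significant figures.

0.0088

Taking BH-01 as reference: BH-02−BH-01 = (-150, -95, -0.9); BH-03−BH-01 = (10, -160, -1.4).
Solve a·Δx + b·Δy = Δh: det = (-150)·(-160) − 10·(-95) = 24950.
∂h/∂x = [(-0.9)·(-160) − (-1.4)·(-95)] / 24950 = +0.0004409
∂h/∂y = [(-150)·(-1.4) − 10·(-0.9)] / 24950 = +0.008778
|∇h| = √(0.0004409² + 0.008778²) = 0.008789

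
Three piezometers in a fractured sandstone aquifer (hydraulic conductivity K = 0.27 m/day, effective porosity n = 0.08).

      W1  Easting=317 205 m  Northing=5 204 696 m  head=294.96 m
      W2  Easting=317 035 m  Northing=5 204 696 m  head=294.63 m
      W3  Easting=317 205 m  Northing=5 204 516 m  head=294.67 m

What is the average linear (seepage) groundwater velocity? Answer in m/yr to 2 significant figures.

∂h/∂x = (294.63 − 294.96) / (317035 − 317205) = +0.001941
∂h/∂y = (294.67 − 294.96) / (5204516 − 5204696) = +0.001611
|∇h| = √(0.001941² + 0.001611²) = 0.002522
Seepage velocity v = K·i/n = 0.27 × 0.002522 / 0.08 = 0.008512 m/day = 3.109 m/yr.

3.1 m/yr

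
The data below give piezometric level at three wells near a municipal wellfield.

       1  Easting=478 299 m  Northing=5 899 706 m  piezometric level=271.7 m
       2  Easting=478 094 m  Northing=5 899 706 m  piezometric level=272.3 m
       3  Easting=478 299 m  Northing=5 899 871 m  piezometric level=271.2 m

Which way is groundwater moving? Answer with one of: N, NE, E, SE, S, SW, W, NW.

∂h/∂x = (272.3 − 271.7) / (478094 − 478299) = -0.002927
∂h/∂y = (271.2 − 271.7) / (5899871 − 5899706) = -0.003030
Flow = −∇h = (+0.002927 east, +0.003030 north), which points northeast.

NE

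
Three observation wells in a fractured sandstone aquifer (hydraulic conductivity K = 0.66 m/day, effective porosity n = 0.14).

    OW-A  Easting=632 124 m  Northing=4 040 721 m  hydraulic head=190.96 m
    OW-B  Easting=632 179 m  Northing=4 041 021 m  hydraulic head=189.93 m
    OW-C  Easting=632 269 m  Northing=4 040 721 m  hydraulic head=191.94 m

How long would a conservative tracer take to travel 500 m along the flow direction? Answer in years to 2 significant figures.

35 years

With h = a·x + b·y + c and OW-A as origin, the differences give:
  55·a + 300·b = -1.03
  145·a + 0·b = +0.98
Eliminate b (×0 and ×300, subtract): -43500·a = -294.000 → a = ∂h/∂x = +0.006759
Back-substitute: b = ∂h/∂y = -0.004672.
|∇h| = √(0.006759² + -0.004672²) = 0.008217
Seepage velocity v = K·i/n = 0.66 × 0.008217 / 0.14 = 0.03874 m/day.
t = 500 / 0.03874 = 1.291e+04 days = 35.3 years.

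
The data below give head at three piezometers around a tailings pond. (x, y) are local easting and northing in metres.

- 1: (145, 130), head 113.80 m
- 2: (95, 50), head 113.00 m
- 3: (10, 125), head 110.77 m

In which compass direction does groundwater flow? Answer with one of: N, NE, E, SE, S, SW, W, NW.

W

Taking 1 as reference: 2−1 = (-50, -80, -0.80); 3−1 = (-135, -5, -3.03).
Determinant of the coordinate differences = (-50)·(-5) − (-135)·(-80) = -10550.
∂h/∂x = [(-0.80)·(-5) − (-3.03)·(-80)] / -10550 = +0.02260
∂h/∂y = [(-50)·(-3.03) − (-135)·(-0.80)] / -10550 = -0.004123
Flow = −∇h = (-0.02260 east, +0.004123 north), which points west.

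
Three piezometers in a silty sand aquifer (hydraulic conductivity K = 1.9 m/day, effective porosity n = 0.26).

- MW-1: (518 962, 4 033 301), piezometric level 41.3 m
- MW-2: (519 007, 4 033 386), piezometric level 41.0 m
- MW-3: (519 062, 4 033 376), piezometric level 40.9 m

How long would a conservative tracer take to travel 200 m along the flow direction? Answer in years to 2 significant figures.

Taking MW-1 as reference: MW-2−MW-1 = (45, 85, -0.3); MW-3−MW-1 = (100, 75, -0.4).
Determinant of the coordinate differences = 45·75 − 100·85 = -5125.
∂h/∂x = [(-0.3)·75 − (-0.4)·85] / -5125 = -0.002244
∂h/∂y = [45·(-0.4) − 100·(-0.3)] / -5125 = -0.002341
|∇h| = √(-0.002244² + -0.002341²) = 0.003243
Seepage velocity v = K·i/n = 1.9 × 0.003243 / 0.26 = 0.0237 m/day.
t = 200 / 0.0237 = 8439 days = 23.1 years.

23 years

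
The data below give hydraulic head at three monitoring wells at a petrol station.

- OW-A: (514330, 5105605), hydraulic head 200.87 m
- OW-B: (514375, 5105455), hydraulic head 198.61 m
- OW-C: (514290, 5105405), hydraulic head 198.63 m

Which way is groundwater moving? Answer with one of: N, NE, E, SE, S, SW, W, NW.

SE

Taking OW-A as reference: OW-B−OW-A = (45, -150, -2.26); OW-C−OW-A = (-40, -200, -2.24).
Determinant of the coordinate differences = 45·(-200) − (-40)·(-150) = -15000.
∂h/∂x = [(-2.26)·(-200) − (-2.24)·(-150)] / -15000 = -0.007733
∂h/∂y = [45·(-2.24) − (-40)·(-2.26)] / -15000 = +0.01275
Flow = −∇h = (+0.007733 east, -0.01275 north), which points southeast.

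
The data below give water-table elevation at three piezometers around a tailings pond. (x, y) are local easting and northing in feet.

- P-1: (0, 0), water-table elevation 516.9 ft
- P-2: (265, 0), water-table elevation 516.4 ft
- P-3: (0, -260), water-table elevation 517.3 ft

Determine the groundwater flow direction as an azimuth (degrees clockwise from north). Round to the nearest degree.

∂h/∂x = (516.4 − 516.9) / (265 − 0) = -0.001887
∂h/∂y = (517.3 − 516.9) / (-260 − 0) = -0.001538
Flow direction (−∇h) has components (+0.001887 E, +0.001538 N).
Azimuth = atan2(E, N) = atan2(+0.001887, +0.001538) = 50.8° ≈ 051°.

051°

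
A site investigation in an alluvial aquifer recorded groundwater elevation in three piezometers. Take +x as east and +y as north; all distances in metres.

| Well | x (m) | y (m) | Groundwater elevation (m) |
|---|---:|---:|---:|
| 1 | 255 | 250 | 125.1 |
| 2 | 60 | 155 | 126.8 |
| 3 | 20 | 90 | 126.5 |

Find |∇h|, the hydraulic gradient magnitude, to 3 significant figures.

0.0212

Differences from 1: to 2 (Δx, Δy, Δh) = (-195, -95, +1.7); to 3 = (-235, -160, +1.4).
Determinant of the coordinate differences = (-195)·(-160) − (-235)·(-95) = 8875.
∂h/∂x = [(+1.7)·(-160) − (+1.4)·(-95)] / 8875 = -0.01566
∂h/∂y = [(-195)·(+1.4) − (-235)·(+1.7)] / 8875 = +0.01425
|∇h| = √(-0.01566² + 0.01425²) = 0.02117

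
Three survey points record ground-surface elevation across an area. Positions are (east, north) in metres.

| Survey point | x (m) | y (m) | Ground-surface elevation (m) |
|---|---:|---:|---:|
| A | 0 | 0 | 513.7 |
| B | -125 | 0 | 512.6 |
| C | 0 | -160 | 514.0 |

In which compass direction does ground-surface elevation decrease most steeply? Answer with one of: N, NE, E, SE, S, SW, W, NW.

W

∂z/∂x = (512.6 − 513.7) / (-125 − 0) = +0.008800
∂z/∂y = (514.0 − 513.7) / (-160 − 0) = -0.001875
Steepest decrease is along −∇f = (-0.008800 E, +0.001875 N) → west.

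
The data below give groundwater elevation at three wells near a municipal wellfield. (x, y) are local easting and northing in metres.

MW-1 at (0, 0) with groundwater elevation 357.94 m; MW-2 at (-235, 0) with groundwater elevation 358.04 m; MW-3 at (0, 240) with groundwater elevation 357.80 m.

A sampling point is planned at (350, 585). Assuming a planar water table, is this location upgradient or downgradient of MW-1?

downgradient

∂h/∂x = (358.04 − 357.94) / (-235 − 0) = -0.0004255
∂h/∂y = (357.80 − 357.94) / (240 − 0) = -0.0005833
Head at (350, 585) = 357.94 + (-0.0004255)·(350) + (-0.0005833)·(585) = 357.45 m.
That is lower than the 357.94 m at MW-1, so the point is downgradient.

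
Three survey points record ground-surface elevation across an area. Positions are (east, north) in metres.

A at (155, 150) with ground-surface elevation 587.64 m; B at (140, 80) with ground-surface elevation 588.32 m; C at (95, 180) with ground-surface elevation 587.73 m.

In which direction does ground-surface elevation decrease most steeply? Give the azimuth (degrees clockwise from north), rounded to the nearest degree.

034°

Taking A as reference: B−A = (-15, -70, +0.68); C−A = (-60, 30, +0.09).
Solve a·Δx + b·Δy = Δz: det = (-15)·30 − (-60)·(-70) = -4650.
∂z/∂x = [(+0.68)·30 − (+0.09)·(-70)] / -4650 = -0.005742
∂z/∂y = [(-15)·(+0.09) − (-60)·(+0.68)] / -4650 = -0.008484
Steepest decrease is along −∇f: components (+0.005742 E, +0.008484 N).
Azimuth = atan2(+0.005742, +0.008484) = 34.1° ≈ 034°.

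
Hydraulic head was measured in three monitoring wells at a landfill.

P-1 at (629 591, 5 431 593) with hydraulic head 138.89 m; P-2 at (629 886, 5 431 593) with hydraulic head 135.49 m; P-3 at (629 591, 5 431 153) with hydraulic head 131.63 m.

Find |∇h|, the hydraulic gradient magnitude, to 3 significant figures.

0.0201

∂h/∂x = (135.49 − 138.89) / (629886 − 629591) = -0.01153
∂h/∂y = (131.63 − 138.89) / (5431153 − 5431593) = +0.01650
|∇h| = √(-0.01153² + 0.01650²) = 0.02013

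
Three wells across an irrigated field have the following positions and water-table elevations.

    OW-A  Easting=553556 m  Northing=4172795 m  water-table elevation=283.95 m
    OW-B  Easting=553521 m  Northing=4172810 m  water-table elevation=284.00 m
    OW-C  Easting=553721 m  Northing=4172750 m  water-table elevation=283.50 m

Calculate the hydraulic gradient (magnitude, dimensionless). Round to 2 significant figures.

With h = a·x + b·y + c and OW-A as origin, the differences give:
  (-35)·a + 15·b = +0.05
  165·a + (-45)·b = -0.45
Eliminate b (×(-45) and ×15, subtract): -900·a = 4.500 → a = ∂h/∂x = -0.005000
Back-substitute: b = ∂h/∂y = -0.008333.
|∇h| = √(-0.005000² + -0.008333²) = 0.009718

0.0097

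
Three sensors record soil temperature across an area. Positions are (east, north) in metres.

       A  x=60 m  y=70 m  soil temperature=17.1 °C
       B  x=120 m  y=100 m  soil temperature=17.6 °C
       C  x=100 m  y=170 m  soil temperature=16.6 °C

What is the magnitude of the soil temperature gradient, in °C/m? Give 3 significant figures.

0.0171 °C/m

Differences from A: to B (Δx, Δy, Δh) = (60, 30, +0.5); to C = (40, 100, -0.5).
Solve a·Δx + b·Δy = ΔT: det = 60·100 − 40·30 = 4800.
∂T/∂x = [(+0.5)·100 − (-0.5)·30] / 4800 = +0.01354
∂T/∂y = [60·(-0.5) − 40·(+0.5)] / 4800 = -0.01042
|∇f| = √(0.01354² + -0.01042²) = 0.01709 °C/m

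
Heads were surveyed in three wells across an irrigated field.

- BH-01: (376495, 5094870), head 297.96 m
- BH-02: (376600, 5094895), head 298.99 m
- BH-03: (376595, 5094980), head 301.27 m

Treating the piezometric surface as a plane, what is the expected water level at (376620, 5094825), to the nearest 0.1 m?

With h = a·x + b·y + c and BH-01 as origin, the differences give:
  105·a + 25·b = +1.03
  100·a + 110·b = +3.31
Eliminate b (×110 and ×25, subtract): 9050·a = 30.550 → a = ∂h/∂x = +0.003376
Back-substitute: b = ∂h/∂y = +0.02702.
h(376620, 5094825) = 297.96 + (+0.003376)·(125) + (+0.02702)·(-45) = 297.96 +0.422 -1.216 = 297.166 m.

297.2 m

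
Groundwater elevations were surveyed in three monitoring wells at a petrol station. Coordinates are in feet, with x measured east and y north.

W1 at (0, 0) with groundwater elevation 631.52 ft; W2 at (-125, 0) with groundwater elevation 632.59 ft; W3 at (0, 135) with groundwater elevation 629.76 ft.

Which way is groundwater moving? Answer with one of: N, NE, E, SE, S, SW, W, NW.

NE

∂h/∂x = (632.59 − 631.52) / (-125 − 0) = -0.008560
∂h/∂y = (629.76 − 631.52) / (135 − 0) = -0.01304
Flow = −∇h = (+0.008560 east, +0.01304 north), which points northeast.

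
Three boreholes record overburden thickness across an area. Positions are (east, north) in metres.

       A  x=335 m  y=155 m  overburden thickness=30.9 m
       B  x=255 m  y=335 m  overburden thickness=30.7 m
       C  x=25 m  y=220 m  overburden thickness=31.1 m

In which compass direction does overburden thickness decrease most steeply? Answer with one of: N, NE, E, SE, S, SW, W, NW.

Three-point gradient (reference A): Δ to B = (-80, 180, -0.2), Δ to C = (-310, 65, +0.2).
∂d/∂x = -0.0009684, ∂d/∂y = -0.001542 (det = 50600).
Steepest decrease is along −∇f = (+0.0009684 E, +0.001542 N) → northeast.

NE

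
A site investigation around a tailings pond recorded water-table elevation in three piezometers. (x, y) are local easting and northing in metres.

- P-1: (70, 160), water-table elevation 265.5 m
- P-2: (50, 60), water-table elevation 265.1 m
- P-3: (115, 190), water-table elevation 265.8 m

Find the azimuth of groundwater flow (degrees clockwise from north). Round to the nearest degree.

Taking P-1 as reference: P-2−P-1 = (-20, -100, -0.4); P-3−P-1 = (45, 30, +0.3).
Solve a·Δx + b·Δy = Δh: det = (-20)·30 − 45·(-100) = 3900.
∂h/∂x = [(-0.4)·30 − (+0.3)·(-100)] / 3900 = +0.004615
∂h/∂y = [(-20)·(+0.3) − 45·(-0.4)] / 3900 = +0.003077
Flow direction (−∇h) has components (-0.004615 E, -0.003077 N).
Azimuth = atan2(E, N) = atan2(-0.004615, -0.003077) = 236.3° ≈ 236°.

236°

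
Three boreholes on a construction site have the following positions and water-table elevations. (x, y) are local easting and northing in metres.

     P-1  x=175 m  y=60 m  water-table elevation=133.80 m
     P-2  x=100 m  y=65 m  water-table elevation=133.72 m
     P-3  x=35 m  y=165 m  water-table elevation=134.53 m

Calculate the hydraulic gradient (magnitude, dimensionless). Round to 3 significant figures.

Taking P-1 as reference: P-2−P-1 = (-75, 5, -0.08); P-3−P-1 = (-140, 105, +0.73).
Solve a·Δx + b·Δy = Δh: det = (-75)·105 − (-140)·5 = -7175.
∂h/∂x = [(-0.08)·105 − (+0.73)·5] / -7175 = +0.001679
∂h/∂y = [(-75)·(+0.73) − (-140)·(-0.08)] / -7175 = +0.009192
|∇h| = √(0.001679² + 0.009192²) = 0.009344

0.00934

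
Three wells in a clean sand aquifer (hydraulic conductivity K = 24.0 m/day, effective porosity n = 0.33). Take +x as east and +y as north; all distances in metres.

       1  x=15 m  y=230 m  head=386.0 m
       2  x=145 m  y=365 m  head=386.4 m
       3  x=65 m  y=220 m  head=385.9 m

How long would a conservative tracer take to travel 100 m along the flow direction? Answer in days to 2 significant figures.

With h = a·x + b·y + c and 1 as origin, the differences give:
  130·a + 135·b = +0.4
  50·a + (-10)·b = -0.1
Eliminate b (×(-10) and ×135, subtract): -8050·a = 9.50 → a = ∂h/∂x = -0.001180
Back-substitute: b = ∂h/∂y = +0.004099.
|∇h| = √(-0.001180² + 0.004099²) = 0.004265
Seepage velocity v = K·i/n = 24.0 × 0.004265 / 0.33 = 0.3102 m/day.
t = 100 / 0.3102 = 322.4 days.

320 days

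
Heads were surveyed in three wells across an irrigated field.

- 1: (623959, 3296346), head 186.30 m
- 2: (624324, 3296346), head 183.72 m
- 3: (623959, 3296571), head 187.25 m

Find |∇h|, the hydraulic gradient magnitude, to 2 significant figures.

∂h/∂x = (183.72 − 186.30) / (624324 − 623959) = -0.007068
∂h/∂y = (187.25 − 186.30) / (3296571 − 3296346) = +0.004222
|∇h| = √(-0.007068² + 0.004222²) = 0.008233

0.0082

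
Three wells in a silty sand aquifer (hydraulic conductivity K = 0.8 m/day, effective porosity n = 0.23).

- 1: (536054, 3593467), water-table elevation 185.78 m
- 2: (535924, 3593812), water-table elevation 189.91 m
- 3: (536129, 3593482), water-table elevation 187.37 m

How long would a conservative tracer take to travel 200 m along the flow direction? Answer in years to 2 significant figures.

With h = a·x + b·y + c and 1 as origin, the differences give:
  (-130)·a + 345·b = +4.13
  75·a + 15·b = +1.59
Eliminate b (×15 and ×345, subtract): -27825·a = -486.600 → a = ∂h/∂x = +0.01749
Back-substitute: b = ∂h/∂y = +0.01856.
|∇h| = √(0.01749² + 0.01856²) = 0.0255
Seepage velocity v = K·i/n = 0.8 × 0.0255 / 0.23 = 0.0887 m/day.
t = 200 / 0.0887 = 2255 days = 6.17 years.

6.2 years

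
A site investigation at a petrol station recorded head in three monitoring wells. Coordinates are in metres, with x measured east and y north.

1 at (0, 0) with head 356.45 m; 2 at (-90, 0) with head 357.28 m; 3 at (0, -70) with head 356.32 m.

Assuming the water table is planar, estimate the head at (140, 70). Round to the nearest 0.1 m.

355.3 m

∂h/∂x = (357.28 − 356.45) / (-90 − 0) = -0.009222
∂h/∂y = (356.32 − 356.45) / (-70 − 0) = +0.001857
h(140, 70) = 356.45 + (-0.009222)·(140) + (+0.001857)·(70) = 356.45 -1.291 +0.130 = 355.289 m.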